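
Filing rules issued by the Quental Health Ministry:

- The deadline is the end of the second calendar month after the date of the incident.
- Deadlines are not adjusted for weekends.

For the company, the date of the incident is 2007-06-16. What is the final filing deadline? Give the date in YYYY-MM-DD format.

2 months after 2007-06-16 falls in August 2007; the last day of that month is 2007-08-31.
No adjustment is made for weekends or holidays, so 2007-08-31 stands.
Deadline: 2007-08-31.

2007-08-31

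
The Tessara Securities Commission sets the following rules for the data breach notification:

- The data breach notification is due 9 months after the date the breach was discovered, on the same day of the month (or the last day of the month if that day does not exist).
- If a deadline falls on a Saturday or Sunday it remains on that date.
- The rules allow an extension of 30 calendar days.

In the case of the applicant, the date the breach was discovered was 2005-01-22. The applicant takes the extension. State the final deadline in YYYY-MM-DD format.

2005-11-21

9 months from 2005-01-22 is 2005-10-22.
2005-10-22 is a Saturday; no weekend or holiday adjustment applies.
Applying the 30-calendar-day extension: 2005-10-22 + 30 days = 2005-11-21.
2005-11-21 falls on a Monday. The rules make no weekend/holiday allowance, so it remains 2005-11-21.
Deadline: 2005-11-21.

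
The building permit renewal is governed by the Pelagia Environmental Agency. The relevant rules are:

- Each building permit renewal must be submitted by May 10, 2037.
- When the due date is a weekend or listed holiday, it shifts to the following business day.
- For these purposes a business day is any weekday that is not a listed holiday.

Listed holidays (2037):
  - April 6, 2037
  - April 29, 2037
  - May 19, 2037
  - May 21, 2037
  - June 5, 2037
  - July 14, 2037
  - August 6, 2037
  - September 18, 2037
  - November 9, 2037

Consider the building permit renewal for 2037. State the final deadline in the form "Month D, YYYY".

May 11, 2037

The stated deadline is May 10, 2037.
May 10, 2037 is a Sunday; the next business day is May 11, 2037 (Monday).
Deadline: May 11, 2037.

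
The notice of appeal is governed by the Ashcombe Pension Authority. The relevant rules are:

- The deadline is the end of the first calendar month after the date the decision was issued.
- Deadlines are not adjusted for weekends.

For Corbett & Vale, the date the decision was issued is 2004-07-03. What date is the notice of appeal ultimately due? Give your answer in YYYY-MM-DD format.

1 month after 2004-07-03 is August 2004; that month ends on 2004-08-31.
No adjustment is made for weekends or holidays, so 2004-08-31 stands.
The final due date is 2004-08-31.

2004-08-31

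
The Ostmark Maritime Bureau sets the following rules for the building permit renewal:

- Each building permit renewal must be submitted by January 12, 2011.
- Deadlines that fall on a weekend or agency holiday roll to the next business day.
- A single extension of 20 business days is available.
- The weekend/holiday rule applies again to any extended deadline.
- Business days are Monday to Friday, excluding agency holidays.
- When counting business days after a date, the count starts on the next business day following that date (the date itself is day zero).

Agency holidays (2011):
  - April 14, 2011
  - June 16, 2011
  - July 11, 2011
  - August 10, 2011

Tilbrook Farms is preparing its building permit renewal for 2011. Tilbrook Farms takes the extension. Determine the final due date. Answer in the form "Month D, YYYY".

February 9, 2011

The statutory due date is January 12, 2011.
January 12, 2011 is a Wednesday and not a listed holiday, so it stands.
Applying the 20-business-day extension: 20 business days after January 12, 2011 is February 9, 2011.
Since February 9, 2011 is a Wednesday and not a holiday, the date is unchanged.
Final deadline: February 9, 2011.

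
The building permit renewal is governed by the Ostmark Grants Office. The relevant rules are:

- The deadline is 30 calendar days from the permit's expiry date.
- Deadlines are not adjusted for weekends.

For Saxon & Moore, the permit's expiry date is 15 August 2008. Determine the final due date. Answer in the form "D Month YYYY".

Adding 30 calendar days to 15 August 2008 gives 14 September 2008.
14 September 2008 is a Sunday; no weekend or holiday adjustment applies.
Deadline: 14 September 2008.

14 September 2008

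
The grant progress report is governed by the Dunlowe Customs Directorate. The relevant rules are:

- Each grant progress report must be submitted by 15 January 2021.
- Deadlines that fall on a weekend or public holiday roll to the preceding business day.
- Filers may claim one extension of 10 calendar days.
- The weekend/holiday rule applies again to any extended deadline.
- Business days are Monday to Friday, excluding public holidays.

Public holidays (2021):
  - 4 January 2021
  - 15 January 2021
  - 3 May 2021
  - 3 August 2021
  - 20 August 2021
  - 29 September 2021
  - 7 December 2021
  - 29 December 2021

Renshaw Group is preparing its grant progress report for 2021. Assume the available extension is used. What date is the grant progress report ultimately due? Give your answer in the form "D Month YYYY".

22 January 2021

Start from the fixed due date, 15 January 2021.
15 January 2021 falls on a listed holiday. Rolling to the preceding business day gives 14 January 2021, a Thursday.
With the 10-day extension, 14 January 2021 becomes 24 January 2021.
24 January 2021 falls on a Sunday. Rolling to the preceding business day gives 22 January 2021, a Friday.
Final deadline: 22 January 2021.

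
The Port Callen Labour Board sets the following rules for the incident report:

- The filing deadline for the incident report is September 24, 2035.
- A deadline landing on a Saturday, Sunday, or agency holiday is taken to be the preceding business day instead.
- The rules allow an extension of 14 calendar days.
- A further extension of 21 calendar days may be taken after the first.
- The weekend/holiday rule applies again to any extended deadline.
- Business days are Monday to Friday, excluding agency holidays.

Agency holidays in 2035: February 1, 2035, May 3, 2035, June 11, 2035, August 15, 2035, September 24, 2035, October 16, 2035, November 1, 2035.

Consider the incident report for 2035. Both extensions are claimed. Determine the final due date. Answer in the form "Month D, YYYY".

October 26, 2035

The stated deadline is September 24, 2035.
September 24, 2035 falls on a listed holiday. Rolling to the preceding business day gives September 21, 2035, a Friday.
Applying the 14-calendar-day extension: September 21, 2035 + 14 days = October 5, 2035.
October 5, 2035 is a Friday and not a listed holiday, so it stands.
The 21-calendar-day extension moves the deadline from October 5, 2035 to October 26, 2035.
October 26, 2035 (Friday) is already a business day.
Deadline: October 26, 2035.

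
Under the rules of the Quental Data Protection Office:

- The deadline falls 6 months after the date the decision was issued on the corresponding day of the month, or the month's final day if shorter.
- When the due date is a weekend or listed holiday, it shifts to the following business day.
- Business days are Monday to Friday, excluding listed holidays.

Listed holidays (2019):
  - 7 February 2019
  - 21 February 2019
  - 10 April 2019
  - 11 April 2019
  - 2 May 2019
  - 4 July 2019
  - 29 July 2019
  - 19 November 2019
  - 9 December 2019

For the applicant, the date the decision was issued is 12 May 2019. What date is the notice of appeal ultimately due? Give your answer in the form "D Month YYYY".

6 months from 12 May 2019 is 12 November 2019.
12 November 2019 (Tuesday) is already a business day.
Final deadline: 12 November 2019.

12 November 2019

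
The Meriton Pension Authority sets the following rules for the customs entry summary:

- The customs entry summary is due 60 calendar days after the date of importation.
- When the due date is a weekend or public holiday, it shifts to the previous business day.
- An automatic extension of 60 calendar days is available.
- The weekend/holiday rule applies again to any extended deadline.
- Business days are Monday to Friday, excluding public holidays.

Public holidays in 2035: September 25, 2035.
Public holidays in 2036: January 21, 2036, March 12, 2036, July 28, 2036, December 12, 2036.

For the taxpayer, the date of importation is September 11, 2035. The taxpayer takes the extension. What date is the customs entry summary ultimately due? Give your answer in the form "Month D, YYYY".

January 8, 2036

60 calendar days after September 11, 2035 is November 10, 2035.
Because November 10, 2035 is a Saturday, the deadline becomes November 9, 2035 (Friday).
The 60-calendar-day extension moves the deadline from November 9, 2035 to January 8, 2036.
Since January 8, 2036 is a Tuesday and not a holiday, the date is unchanged.
So the filing is due January 8, 2036.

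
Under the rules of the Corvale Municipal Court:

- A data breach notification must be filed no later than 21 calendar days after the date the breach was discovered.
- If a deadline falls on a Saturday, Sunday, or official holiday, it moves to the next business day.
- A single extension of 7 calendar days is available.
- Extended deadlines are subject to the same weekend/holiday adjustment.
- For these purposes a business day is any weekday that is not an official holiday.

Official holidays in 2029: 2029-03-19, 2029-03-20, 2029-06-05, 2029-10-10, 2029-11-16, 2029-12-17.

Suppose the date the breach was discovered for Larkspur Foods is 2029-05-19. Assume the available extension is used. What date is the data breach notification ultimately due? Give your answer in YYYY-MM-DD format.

2029-06-18

From 2029-05-19, 21 calendar days later is 2029-06-09.
Because 2029-06-09 is a Saturday, the deadline becomes 2029-06-11 (Monday).
With the 7-day extension, 2029-06-11 becomes 2029-06-18.
2029-06-18 falls on a Monday, which is a business day, so no adjustment is needed.
Deadline: 2029-06-18.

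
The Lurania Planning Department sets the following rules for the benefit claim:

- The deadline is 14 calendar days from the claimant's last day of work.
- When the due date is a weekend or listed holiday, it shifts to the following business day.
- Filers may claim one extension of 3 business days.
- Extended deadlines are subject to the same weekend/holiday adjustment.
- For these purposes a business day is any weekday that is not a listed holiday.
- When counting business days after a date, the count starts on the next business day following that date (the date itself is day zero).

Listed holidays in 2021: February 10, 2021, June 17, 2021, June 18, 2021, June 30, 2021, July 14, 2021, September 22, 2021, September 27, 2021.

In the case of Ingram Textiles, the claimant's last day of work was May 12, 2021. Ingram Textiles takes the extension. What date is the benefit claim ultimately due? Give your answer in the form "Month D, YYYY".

May 31, 2021

14 calendar days after May 12, 2021 is May 26, 2021.
May 26, 2021 (Wednesday) is already a business day.
Counting 3 further business days from May 26, 2021 reaches May 31, 2021.
Since May 31, 2021 is a Monday and not a holiday, the date is unchanged.
Deadline: May 31, 2021.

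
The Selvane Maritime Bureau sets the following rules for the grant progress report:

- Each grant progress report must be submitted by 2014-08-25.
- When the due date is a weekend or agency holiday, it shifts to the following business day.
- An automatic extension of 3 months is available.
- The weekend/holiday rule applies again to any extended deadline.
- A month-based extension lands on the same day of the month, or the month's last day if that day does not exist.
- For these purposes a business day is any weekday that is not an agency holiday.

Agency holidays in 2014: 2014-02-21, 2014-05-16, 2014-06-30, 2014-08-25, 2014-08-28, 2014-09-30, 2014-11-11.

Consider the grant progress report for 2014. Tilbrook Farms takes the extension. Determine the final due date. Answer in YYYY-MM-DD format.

2014-11-26

Start from the fixed due date, 2014-08-25.
2014-08-25 is a listed holiday; the next business day is 2014-08-26 (Tuesday).
The 3 months extension carries 2014-08-26 to 2014-11-26.
2014-11-26 (Wednesday) is already a business day.
Deadline: 2014-11-26.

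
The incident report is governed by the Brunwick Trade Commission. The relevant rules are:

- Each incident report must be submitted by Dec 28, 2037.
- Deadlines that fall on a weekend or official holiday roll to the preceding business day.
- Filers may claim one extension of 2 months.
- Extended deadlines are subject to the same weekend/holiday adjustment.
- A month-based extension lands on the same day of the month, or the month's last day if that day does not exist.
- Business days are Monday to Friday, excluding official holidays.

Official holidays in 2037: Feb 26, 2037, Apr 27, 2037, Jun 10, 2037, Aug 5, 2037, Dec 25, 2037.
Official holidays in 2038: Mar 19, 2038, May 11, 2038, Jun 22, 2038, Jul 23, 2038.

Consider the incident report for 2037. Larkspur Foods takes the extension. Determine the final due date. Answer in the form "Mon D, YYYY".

Feb 26, 2038

The stated deadline is Dec 28, 2037.
Dec 28, 2037 falls on a Monday, which is a business day, so no adjustment is needed.
The 2 months extension carries Dec 28, 2037 to Feb 28, 2038.
Feb 28, 2038 is a Sunday, so it moves to the preceding business day, Feb 26, 2038 (Friday).
The final due date is Feb 26, 2038.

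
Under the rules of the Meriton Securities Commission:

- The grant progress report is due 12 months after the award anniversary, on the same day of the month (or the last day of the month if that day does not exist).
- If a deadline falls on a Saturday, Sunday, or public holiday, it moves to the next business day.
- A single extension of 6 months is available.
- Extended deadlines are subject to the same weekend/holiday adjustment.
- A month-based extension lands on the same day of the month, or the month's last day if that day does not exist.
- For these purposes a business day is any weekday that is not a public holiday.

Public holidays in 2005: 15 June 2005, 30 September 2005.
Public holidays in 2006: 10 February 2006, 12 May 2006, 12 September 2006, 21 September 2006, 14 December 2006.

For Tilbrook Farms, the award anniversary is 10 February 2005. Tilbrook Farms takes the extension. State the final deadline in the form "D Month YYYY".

12 months from 10 February 2005 is 10 February 2006.
10 February 2006 is a listed holiday; the next business day is 13 February 2006 (Monday).
Applying the 6 months extension: 6 months after 13 February 2006 is 13 August 2006.
Because 13 August 2006 is a Sunday, the deadline becomes 14 August 2006 (Monday).
So the filing is due 14 August 2006.

14 August 2006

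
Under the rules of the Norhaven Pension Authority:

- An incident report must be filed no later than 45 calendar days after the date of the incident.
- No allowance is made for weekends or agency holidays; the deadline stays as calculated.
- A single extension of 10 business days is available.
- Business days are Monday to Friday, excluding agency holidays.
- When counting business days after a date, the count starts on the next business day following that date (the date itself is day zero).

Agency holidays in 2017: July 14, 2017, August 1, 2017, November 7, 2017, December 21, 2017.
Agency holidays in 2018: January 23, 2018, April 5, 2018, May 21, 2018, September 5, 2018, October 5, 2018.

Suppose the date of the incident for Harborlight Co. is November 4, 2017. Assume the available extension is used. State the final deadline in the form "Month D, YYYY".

January 3, 2018

Adding 45 calendar days to November 4, 2017 gives December 19, 2017.
December 19, 2017 is a Tuesday; no weekend or holiday adjustment applies.
Counting 10 further business days from December 19, 2017 reaches January 3, 2018.
January 3, 2018 is a Wednesday; no weekend or holiday adjustment applies.
Deadline: January 3, 2018.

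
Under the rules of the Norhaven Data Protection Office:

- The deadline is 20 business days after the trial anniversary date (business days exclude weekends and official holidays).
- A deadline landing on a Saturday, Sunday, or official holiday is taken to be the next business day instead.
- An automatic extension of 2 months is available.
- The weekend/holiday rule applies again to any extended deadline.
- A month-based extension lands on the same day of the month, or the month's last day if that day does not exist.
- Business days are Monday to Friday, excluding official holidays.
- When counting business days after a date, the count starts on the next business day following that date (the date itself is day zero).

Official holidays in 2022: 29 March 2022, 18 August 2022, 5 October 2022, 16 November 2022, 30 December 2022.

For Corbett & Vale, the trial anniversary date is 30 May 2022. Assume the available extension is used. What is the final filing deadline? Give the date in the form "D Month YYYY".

29 August 2022

20 business days after 30 May 2022, excluding weekends and holidays, is 27 June 2022.
Since 27 June 2022 is a Monday and not a holiday, the date is unchanged.
The 2 months extension carries 27 June 2022 to 27 August 2022.
27 August 2022 is a Saturday; the next business day is 29 August 2022 (Monday).
So the filing is due 29 August 2022.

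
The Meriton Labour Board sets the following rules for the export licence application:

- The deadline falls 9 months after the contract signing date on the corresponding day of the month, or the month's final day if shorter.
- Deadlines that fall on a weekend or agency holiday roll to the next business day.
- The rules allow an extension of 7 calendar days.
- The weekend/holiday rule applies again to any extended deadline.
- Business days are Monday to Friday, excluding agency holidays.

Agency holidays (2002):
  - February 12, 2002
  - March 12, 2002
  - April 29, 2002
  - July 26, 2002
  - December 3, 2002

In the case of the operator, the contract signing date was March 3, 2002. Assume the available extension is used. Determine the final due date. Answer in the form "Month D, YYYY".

December 11, 2002

Moving 9 months forward from March 3, 2002 on the corresponding day gives December 3, 2002.
Because December 3, 2002 is a listed holiday, the deadline becomes December 4, 2002 (Wednesday).
Add the 7 calendar-day extension to December 4, 2002: December 11, 2002.
Since December 11, 2002 is a Wednesday and not a holiday, the date is unchanged.
Final deadline: December 11, 2002.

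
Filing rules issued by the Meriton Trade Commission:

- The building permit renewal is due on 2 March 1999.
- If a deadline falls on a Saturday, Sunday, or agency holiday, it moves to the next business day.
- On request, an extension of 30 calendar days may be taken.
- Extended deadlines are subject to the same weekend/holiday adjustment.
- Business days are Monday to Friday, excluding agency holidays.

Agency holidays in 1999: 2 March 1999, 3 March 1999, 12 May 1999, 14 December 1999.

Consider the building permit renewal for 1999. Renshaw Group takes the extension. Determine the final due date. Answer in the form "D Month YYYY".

5 April 1999

The statutory due date is 2 March 1999.
2 March 1999 is a listed holiday, so it moves to the next business day, 4 March 1999 (Thursday).
Add the 30 calendar-day extension to 4 March 1999: 3 April 1999.
3 April 1999 falls on a Saturday. Rolling to the next business day gives 5 April 1999, a Monday.
The final due date is 5 April 1999.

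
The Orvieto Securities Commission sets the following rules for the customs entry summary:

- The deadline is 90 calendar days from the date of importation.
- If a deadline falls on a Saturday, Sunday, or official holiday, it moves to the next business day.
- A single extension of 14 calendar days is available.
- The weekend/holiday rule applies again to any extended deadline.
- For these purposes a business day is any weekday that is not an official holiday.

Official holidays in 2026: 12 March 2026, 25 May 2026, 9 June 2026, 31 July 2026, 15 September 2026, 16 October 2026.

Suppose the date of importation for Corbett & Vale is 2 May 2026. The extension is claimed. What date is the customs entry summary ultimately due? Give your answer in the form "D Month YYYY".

17 August 2026

Adding 90 calendar days to 2 May 2026 gives 31 July 2026.
Because 31 July 2026 is a listed holiday, the deadline becomes 3 August 2026 (Monday).
With the 14-day extension, 3 August 2026 becomes 17 August 2026.
17 August 2026 falls on a Monday, which is a business day, so no adjustment is needed.
Final deadline: 17 August 2026.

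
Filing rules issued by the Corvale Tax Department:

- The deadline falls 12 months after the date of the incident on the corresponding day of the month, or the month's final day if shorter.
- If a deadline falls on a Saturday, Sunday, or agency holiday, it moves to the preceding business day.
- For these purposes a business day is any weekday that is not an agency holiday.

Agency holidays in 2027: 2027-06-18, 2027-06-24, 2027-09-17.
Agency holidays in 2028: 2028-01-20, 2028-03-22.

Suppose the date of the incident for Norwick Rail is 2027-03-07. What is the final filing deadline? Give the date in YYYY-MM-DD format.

2028-03-07

Moving 12 months forward from 2027-03-07 on the corresponding day gives 2028-03-07.
2028-03-07 (Tuesday) is already a business day.
Final deadline: 2028-03-07.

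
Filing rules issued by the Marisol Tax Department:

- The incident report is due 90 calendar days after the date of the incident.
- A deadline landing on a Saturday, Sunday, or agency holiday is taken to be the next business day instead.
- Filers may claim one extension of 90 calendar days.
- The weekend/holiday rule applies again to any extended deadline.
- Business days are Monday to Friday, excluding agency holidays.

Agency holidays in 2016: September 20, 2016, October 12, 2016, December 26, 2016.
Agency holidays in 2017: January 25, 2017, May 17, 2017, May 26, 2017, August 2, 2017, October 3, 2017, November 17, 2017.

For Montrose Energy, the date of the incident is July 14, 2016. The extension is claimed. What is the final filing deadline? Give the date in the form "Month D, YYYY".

Trigger date July 14, 2016 + 90 calendar days = October 12, 2016.
October 12, 2016 is a listed holiday; the next business day is October 13, 2016 (Thursday).
The 90-calendar-day extension moves the deadline from October 13, 2016 to January 11, 2017.
January 11, 2017 is a Wednesday and not a listed holiday, so it stands.
Deadline: January 11, 2017.

January 11, 2017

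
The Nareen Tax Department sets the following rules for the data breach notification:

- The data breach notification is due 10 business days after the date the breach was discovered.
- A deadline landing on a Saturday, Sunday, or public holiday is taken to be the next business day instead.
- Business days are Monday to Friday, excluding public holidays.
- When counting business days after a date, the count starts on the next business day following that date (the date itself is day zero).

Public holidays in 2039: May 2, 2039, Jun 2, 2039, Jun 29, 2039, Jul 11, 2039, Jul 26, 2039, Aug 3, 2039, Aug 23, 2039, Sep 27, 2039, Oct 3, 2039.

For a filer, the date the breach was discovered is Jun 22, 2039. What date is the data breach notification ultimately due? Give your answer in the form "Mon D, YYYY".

Jul 7, 2039

10 business days after Jun 22, 2039, excluding weekends and holidays, is Jul 7, 2039.
Jul 7, 2039 (Thursday) is already a business day.
Deadline: Jul 7, 2039.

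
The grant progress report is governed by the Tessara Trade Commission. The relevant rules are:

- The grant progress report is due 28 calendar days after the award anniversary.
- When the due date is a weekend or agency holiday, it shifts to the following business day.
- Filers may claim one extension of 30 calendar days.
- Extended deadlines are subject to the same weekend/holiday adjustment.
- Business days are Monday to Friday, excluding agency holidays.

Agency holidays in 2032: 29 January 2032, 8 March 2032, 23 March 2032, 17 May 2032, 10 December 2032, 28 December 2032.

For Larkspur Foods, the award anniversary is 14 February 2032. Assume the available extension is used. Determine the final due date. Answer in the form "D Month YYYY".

Trigger date 14 February 2032 + 28 calendar days = 13 March 2032.
13 March 2032 is a Saturday, so it moves to the next business day, 15 March 2032 (Monday).
Applying the 30-calendar-day extension: 15 March 2032 + 30 days = 14 April 2032.
14 April 2032 falls on a Wednesday, which is a business day, so no adjustment is needed.
Final deadline: 14 April 2032.

14 April 2032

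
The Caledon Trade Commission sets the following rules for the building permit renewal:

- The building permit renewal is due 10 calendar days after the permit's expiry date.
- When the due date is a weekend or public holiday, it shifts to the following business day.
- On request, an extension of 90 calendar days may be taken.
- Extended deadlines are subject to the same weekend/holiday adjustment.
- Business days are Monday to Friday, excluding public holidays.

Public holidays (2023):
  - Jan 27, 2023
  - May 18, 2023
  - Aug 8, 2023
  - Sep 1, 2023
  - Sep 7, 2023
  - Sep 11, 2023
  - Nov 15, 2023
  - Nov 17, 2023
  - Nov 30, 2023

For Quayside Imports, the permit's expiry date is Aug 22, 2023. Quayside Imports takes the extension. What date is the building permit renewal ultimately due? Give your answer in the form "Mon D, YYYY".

Adding 10 calendar days to Aug 22, 2023 gives Sep 1, 2023.
Sep 1, 2023 is a listed holiday; the next business day is Sep 4, 2023 (Monday).
With the 90-day extension, Sep 4, 2023 becomes Dec 3, 2023.
Dec 3, 2023 is a Sunday, so it moves to the next business day, Dec 4, 2023 (Monday).
Deadline: Dec 4, 2023.

Dec 4, 2023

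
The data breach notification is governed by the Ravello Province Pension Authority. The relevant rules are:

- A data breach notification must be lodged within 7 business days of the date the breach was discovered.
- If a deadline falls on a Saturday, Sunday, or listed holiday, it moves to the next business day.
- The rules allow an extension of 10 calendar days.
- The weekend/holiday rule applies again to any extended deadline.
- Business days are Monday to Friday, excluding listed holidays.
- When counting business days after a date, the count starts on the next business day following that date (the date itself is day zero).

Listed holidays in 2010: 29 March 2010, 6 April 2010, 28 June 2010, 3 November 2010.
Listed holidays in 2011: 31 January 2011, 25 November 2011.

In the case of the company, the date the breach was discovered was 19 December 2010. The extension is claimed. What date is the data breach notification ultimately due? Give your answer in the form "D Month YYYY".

Counting 7 business days after 19 December 2010 (skipping weekends and listed holidays) reaches 28 December 2010.
28 December 2010 is a Tuesday and not a listed holiday, so it stands.
Applying the 10-calendar-day extension: 28 December 2010 + 10 days = 7 January 2011.
7 January 2011 (Friday) is already a business day.
Deadline: 7 January 2011.

7 January 2011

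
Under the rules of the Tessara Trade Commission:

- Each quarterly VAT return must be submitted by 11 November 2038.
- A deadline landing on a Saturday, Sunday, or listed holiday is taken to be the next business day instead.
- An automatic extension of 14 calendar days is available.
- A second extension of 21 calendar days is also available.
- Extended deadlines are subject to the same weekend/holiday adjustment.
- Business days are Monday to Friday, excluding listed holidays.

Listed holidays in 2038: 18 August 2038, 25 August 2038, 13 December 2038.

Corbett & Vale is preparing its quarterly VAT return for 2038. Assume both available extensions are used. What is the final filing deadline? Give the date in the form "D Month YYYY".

The statutory due date is 11 November 2038.
Since 11 November 2038 is a Thursday and not a holiday, the date is unchanged.
The 14-calendar-day extension moves the deadline from 11 November 2038 to 25 November 2038.
25 November 2038 is a Thursday and not a listed holiday, so it stands.
Applying the 21-calendar-day extension: 25 November 2038 + 21 days = 16 December 2038.
16 December 2038 falls on a Thursday, which is a business day, so no adjustment is needed.
Final deadline: 16 December 2038.

16 December 2038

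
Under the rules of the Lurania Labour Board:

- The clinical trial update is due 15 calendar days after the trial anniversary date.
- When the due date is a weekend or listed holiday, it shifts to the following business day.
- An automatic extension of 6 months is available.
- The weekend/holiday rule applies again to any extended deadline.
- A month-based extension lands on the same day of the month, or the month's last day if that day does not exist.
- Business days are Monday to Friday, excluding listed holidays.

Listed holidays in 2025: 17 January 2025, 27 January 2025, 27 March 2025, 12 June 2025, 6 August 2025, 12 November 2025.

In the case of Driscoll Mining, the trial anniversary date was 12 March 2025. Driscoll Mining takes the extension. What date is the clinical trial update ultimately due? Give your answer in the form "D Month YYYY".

15 calendar days after 12 March 2025 is 27 March 2025.
27 March 2025 is a listed holiday, so it moves to the next business day, 28 March 2025 (Friday).
Add 6 months to 28 March 2025: 28 September 2025.
28 September 2025 falls on a Sunday. Rolling to the next business day gives 29 September 2025, a Monday.
So the filing is due 29 September 2025.

29 September 2025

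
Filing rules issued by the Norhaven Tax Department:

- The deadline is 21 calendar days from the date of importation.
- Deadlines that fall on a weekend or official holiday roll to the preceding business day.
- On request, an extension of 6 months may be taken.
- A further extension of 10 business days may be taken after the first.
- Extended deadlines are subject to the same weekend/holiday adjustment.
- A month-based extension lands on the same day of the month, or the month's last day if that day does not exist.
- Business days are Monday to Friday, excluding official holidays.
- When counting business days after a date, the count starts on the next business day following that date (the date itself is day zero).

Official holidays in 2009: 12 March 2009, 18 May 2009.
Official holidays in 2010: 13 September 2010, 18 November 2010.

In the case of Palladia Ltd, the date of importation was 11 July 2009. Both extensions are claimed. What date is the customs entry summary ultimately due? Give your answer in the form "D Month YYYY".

12 February 2010

From 11 July 2009, 21 calendar days later is 1 August 2009.
1 August 2009 falls on a Saturday. Rolling to the preceding business day gives 31 July 2009, a Friday.
Applying the 6 months extension: 6 months after 31 July 2009 is 31 January 2010.
31 January 2010 is a Sunday; the preceding business day is 29 January 2010 (Friday).
Applying the 10-business-day extension: 10 business days after 29 January 2010 is 12 February 2010.
12 February 2010 falls on a Friday, which is a business day, so no adjustment is needed.
So the filing is due 12 February 2010.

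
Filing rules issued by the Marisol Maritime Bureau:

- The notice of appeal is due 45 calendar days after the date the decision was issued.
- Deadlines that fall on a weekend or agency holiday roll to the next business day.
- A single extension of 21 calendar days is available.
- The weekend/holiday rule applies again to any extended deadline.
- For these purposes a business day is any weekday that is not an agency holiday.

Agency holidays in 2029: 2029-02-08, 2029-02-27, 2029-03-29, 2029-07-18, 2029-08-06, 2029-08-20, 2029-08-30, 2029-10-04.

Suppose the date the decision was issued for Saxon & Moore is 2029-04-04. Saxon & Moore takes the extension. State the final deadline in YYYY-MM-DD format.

2029-06-11

From 2029-04-04, 45 calendar days later is 2029-05-19.
2029-05-19 falls on a Saturday. Rolling to the next business day gives 2029-05-21, a Monday.
The 21-calendar-day extension moves the deadline from 2029-05-21 to 2029-06-11.
2029-06-11 falls on a Monday, which is a business day, so no adjustment is needed.
So the filing is due 2029-06-11.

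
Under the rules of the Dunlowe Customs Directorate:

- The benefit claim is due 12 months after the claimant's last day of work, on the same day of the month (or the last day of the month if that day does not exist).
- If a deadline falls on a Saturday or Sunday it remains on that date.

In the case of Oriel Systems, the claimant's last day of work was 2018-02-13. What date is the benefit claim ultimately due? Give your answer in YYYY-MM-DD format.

2019-02-13

Moving 12 months forward from 2018-02-13 on the corresponding day gives 2019-02-13.
2019-02-13 falls on a Wednesday. The rules make no weekend/holiday allowance, so it remains 2019-02-13.
Final deadline: 2019-02-13.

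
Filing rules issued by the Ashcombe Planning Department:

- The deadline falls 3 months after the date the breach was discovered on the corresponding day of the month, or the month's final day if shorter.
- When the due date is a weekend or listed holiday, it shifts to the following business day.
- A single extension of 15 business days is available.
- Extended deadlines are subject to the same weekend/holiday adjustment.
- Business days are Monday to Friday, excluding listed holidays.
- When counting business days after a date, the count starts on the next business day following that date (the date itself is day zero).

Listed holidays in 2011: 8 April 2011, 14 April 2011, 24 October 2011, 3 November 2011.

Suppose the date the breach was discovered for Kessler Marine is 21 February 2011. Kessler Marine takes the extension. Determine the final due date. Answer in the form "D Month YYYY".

13 June 2011

3 months after 21 February 2011, on the same day of the month, is 21 May 2011.
21 May 2011 is a Saturday, so it moves to the next business day, 23 May 2011 (Monday).
Applying the 15-business-day extension: 15 business days after 23 May 2011 is 13 June 2011.
13 June 2011 falls on a Monday, which is a business day, so no adjustment is needed.
Deadline: 13 June 2011.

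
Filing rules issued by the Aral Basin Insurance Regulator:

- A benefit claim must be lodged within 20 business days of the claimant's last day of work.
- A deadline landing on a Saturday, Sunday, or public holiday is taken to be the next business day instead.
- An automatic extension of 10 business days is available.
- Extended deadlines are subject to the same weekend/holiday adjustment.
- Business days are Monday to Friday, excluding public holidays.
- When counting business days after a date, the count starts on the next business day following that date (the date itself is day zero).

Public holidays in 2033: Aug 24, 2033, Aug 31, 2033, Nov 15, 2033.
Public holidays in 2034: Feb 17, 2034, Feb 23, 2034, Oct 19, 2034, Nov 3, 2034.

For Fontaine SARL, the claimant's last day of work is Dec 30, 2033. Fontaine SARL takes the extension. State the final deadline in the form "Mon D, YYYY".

20 business days after Dec 30, 2033, excluding weekends and holidays, is Jan 27, 2034.
Jan 27, 2034 is a Friday and not a listed holiday, so it stands.
The 10-business-day extension runs from Jan 27, 2034 to Feb 10, 2034.
Since Feb 10, 2034 is a Friday and not a holiday, the date is unchanged.
Final deadline: Feb 10, 2034.

Feb 10, 2034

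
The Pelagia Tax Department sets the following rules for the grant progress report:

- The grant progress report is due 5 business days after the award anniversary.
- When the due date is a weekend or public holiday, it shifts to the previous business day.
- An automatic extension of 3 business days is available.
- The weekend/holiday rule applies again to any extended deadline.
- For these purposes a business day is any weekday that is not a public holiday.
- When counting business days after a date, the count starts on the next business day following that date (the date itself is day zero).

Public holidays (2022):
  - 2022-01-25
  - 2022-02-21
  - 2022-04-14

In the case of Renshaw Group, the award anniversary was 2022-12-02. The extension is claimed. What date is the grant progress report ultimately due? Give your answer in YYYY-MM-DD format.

Counting 5 business days after 2022-12-02 (skipping weekends and listed holidays) reaches 2022-12-09.
2022-12-09 falls on a Friday, which is a business day, so no adjustment is needed.
Applying the 3-business-day extension: 3 business days after 2022-12-09 is 2022-12-14.
2022-12-14 falls on a Wednesday, which is a business day, so no adjustment is needed.
So the filing is due 2022-12-14.

2022-12-14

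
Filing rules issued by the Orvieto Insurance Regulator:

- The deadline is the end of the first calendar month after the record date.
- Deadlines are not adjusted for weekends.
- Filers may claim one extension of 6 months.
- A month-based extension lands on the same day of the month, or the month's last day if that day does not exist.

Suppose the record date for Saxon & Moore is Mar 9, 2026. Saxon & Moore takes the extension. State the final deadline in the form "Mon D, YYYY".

The first month after Mar 9, 2026 is April 2026, whose last day is Apr 30, 2026.
No adjustment is made for weekends or holidays, so Apr 30, 2026 stands.
The 6 months extension carries Apr 30, 2026 to Oct 30, 2026.
No adjustment is made for weekends or holidays, so Oct 30, 2026 stands.
The final due date is Oct 30, 2026.

Oct 30, 2026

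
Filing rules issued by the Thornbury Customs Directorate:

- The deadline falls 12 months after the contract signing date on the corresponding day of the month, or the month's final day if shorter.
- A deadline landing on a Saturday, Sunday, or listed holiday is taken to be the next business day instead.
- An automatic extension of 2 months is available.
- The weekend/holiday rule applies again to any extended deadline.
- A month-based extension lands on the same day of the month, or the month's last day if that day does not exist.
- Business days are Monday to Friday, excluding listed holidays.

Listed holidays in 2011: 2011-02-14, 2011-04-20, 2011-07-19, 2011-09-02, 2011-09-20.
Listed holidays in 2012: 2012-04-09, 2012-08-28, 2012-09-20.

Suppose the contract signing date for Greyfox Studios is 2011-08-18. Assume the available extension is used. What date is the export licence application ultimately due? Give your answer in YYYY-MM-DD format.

2012-10-22

12 months after 2011-08-18, on the same day of the month, is 2012-08-18.
2012-08-18 is a Saturday; the next business day is 2012-08-20 (Monday).
Applying the 2 months extension: 2 months after 2012-08-20 is 2012-10-20.
2012-10-20 is a Saturday, so it moves to the next business day, 2012-10-22 (Monday).
The final due date is 2012-10-22.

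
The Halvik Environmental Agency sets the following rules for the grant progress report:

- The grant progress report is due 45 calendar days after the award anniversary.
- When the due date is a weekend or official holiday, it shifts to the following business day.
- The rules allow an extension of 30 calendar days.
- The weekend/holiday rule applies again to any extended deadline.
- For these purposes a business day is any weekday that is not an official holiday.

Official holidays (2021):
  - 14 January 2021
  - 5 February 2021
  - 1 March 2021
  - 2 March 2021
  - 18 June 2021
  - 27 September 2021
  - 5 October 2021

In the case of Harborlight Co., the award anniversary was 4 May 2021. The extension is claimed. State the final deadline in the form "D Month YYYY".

Trigger date 4 May 2021 + 45 calendar days = 18 June 2021.
18 June 2021 is a listed holiday, so it moves to the next business day, 21 June 2021 (Monday).
Add the 30 calendar-day extension to 21 June 2021: 21 July 2021.
Since 21 July 2021 is a Wednesday and not a holiday, the date is unchanged.
Final deadline: 21 July 2021.

21 July 2021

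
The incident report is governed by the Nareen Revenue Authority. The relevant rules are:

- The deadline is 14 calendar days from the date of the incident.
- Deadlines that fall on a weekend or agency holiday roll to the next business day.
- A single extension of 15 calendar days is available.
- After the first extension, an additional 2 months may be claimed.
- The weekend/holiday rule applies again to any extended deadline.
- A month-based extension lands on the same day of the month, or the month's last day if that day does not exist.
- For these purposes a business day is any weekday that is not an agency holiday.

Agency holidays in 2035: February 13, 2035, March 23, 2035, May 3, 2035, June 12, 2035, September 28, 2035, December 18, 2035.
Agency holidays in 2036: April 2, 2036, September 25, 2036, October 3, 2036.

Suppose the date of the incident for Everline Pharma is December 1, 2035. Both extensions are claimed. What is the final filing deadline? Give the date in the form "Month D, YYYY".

Trigger date December 1, 2035 + 14 calendar days = December 15, 2035.
December 15, 2035 falls on a Saturday. Rolling to the next business day gives December 17, 2035, a Monday.
Applying the 15-calendar-day extension: December 17, 2035 + 15 days = January 1, 2036.
January 1, 2036 is a Tuesday and not a listed holiday, so it stands.
Applying the 2 months extension: 2 months after January 1, 2036 is March 1, 2036.
March 1, 2036 falls on a Saturday. Rolling to the next business day gives March 3, 2036, a Monday.
So the filing is due March 3, 2036.

March 3, 2036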